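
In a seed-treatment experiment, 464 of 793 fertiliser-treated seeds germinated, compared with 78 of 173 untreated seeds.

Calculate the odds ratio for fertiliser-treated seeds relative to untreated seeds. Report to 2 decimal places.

OR = (464 × 95) / (329 × 78) = 44080/25662 ≈ 1.72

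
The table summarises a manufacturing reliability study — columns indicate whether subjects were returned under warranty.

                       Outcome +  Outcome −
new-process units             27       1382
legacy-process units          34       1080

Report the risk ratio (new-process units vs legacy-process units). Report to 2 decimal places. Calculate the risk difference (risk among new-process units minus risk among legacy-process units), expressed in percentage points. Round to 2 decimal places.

risk, new-process units = 27/1409 = 0.01916
risk, legacy-process units = 34/1114 = 0.03052
RR = 0.01916 / 0.03052 = 0.63
risk difference = 0.01916 − 0.03052 = -0.01136 → -1.14 percentage points

RR = 0.63; RD = -1.14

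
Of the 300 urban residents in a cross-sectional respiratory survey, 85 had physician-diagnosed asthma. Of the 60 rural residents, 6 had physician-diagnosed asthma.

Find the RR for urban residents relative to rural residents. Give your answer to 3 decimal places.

RR ≈ 2.833

risk, urban residents = 85/300 = 0.2833
risk, rural residents = 6/60 = 0.1000
RR = 0.2833 / 0.1000 = 2.833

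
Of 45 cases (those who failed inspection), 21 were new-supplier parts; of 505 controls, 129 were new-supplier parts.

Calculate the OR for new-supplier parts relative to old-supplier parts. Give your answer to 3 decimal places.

OR = (21 × 376) / (129 × 24) = 7896/3096 ≈ 2.550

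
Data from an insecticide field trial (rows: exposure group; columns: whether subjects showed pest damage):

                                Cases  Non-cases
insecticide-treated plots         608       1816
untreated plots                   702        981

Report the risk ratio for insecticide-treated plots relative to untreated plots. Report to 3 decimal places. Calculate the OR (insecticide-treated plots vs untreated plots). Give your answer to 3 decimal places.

risk, insecticide-treated plots = 608/2424 = 0.2508
risk, untreated plots = 702/1683 = 0.4171
RR = 0.2508 / 0.4171 = 0.601
OR = (608 × 981) / (1816 × 702) = 596448/1274832 ≈ 0.468

RR = 0.601; OR = 0.468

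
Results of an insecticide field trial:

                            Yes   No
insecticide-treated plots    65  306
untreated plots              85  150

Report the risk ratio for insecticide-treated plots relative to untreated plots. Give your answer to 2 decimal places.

risk, insecticide-treated plots = 65/371 = 0.1752
risk, untreated plots = 85/235 = 0.3617
RR = 0.1752 / 0.3617 = 0.48

0.48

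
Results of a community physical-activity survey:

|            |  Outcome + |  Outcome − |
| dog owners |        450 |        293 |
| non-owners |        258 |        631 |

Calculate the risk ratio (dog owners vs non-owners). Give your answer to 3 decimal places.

risk, dog owners = 450/743 = 0.6057
risk, non-owners = 258/889 = 0.2902
RR = 0.6057 / 0.2902 = 2.087

2.087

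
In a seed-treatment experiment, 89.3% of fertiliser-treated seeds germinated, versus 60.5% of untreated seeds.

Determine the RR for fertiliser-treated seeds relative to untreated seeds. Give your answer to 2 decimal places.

RR = 0.8930 / 0.6050 = 1.48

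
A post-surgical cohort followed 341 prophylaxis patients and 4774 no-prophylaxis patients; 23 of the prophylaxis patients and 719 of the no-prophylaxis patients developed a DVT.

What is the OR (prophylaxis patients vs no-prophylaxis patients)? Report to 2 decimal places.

odds, prophylaxis patients = 23/318 = 0.0723
odds, no-prophylaxis patients = 719/4055 = 0.1773
OR = 0.0723 / 0.1773 = 0.41

OR ≈ 0.41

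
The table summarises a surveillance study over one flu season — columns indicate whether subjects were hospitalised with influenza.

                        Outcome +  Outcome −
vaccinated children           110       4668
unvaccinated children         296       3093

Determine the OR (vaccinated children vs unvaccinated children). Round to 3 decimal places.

OR = (110 × 3093) / (4668 × 296) = 340230/1381728 ≈ 0.246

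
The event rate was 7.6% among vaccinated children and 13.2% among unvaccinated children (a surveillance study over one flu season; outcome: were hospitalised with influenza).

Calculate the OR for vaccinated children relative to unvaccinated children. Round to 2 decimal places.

OR = 0.54

odds, vaccinated children = 0.0760/0.9240 = 0.0823
odds, unvaccinated children = 0.1320/0.8680 = 0.1521
OR = 0.0823 / 0.1521 = 0.54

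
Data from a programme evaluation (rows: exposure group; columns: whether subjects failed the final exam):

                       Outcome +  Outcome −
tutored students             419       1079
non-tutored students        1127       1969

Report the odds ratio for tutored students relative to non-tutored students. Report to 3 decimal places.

OR = (419 × 1969) / (1079 × 1127) = 825011/1216033 ≈ 0.678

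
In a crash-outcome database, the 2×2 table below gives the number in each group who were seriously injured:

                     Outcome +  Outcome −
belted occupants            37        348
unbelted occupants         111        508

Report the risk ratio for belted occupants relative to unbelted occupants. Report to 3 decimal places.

risk, belted occupants = 37/385 = 0.0961
risk, unbelted occupants = 111/619 = 0.1793
RR = 0.0961 / 0.1793 = 0.536

RR: 0.536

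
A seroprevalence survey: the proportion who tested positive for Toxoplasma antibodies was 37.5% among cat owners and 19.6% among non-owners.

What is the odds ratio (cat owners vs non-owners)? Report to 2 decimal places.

odds, cat owners = 0.3750/0.6250 = 0.6000
odds, non-owners = 0.1960/0.8040 = 0.2438
OR = 0.6000 / 0.2438 = 2.46

OR = 2.46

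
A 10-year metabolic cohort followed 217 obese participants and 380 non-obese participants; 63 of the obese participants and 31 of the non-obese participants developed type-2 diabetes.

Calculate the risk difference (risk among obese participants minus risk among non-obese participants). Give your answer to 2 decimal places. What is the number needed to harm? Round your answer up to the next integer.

RD = 0.21; NNH = 5

risk, obese participants = 63/217 = 0.2903
risk, non-obese participants = 31/380 = 0.0816
risk difference = 0.2903 − 0.0816 = 0.21
absolute risk difference = 0.208744
1 / 0.208744 = 4.791 → round up → 5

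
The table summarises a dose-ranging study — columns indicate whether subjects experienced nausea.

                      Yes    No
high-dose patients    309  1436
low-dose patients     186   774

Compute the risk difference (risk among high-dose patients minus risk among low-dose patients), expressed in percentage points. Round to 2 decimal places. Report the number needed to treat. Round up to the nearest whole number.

risk, high-dose patients = 309/1745 = 0.1771
risk, low-dose patients = 186/960 = 0.1938
risk difference = 0.1771 − 0.1938 = -0.0167 → -1.67 percentage points
absolute risk difference = 0.016673
1 / 0.016673 = 59.977 → round up → 60

RD = -1.67; NNT = 60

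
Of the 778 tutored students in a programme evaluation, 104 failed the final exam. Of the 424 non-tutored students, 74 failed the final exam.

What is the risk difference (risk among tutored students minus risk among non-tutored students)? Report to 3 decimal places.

risk, tutored students = 104/778 = 0.1337
risk, non-tutored students = 74/424 = 0.1745
risk difference = 0.1337 − 0.1745 = -0.041

-0.041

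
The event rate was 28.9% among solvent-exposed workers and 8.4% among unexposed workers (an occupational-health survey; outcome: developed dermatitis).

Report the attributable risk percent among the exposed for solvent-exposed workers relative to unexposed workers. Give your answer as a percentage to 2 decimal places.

AR% = (0.2890 − 0.0840) / 0.2890 = 0.7093 → 70.93%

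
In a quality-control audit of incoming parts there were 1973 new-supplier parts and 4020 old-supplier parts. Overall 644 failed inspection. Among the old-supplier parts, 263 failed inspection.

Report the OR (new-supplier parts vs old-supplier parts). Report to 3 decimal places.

new-supplier parts with the outcome: 644 − 263 = 381
new-supplier parts without the outcome: 1973 − 381 = 1592
old-supplier parts without the outcome: 4020 − 263 = 3757
odds, new-supplier parts = 381/1592 = 0.2393
odds, old-supplier parts = 263/3757 = 0.0700
OR = 0.2393 / 0.0700 = 3.419

OR: 3.419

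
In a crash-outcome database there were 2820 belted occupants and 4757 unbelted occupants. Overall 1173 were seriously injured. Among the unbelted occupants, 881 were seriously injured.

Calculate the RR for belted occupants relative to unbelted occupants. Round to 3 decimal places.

belted occupants with the outcome: 1173 − 881 = 292
belted occupants without the outcome: 2820 − 292 = 2528
unbelted occupants without the outcome: 4757 − 881 = 3876
risk, belted occupants = 292/2820 = 0.1035
risk, unbelted occupants = 881/4757 = 0.1852
RR = 0.1035 / 0.1852 = 0.559

0.559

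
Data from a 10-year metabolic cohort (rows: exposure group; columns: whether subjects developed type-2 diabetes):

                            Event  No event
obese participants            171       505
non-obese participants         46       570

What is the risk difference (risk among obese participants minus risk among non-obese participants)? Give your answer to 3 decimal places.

risk, obese participants = 171/676 = 0.2530
risk, non-obese participants = 46/616 = 0.0747
risk difference = 0.2530 − 0.0747 = 0.178

0.178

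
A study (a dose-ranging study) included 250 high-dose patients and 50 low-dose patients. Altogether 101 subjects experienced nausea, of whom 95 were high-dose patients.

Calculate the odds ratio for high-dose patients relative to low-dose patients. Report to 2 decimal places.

4.49

high-dose patients without the outcome: 250 − 95 = 155
low-dose patients with the outcome: 101 − 95 = 6
low-dose patients without the outcome: 50 − 6 = 44
OR = (95 × 44) / (155 × 6) = 4180/930 ≈ 4.49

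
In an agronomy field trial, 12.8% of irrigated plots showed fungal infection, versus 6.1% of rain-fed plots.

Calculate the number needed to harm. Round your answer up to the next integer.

absolute risk difference = 0.067000
1 / 0.067000 = 14.925 → round up → 15

NNH: 15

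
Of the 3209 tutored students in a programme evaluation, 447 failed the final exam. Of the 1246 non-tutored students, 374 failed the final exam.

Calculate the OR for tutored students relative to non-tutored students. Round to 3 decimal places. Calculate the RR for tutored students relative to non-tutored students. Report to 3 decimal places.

OR = (447 × 872) / (2762 × 374) = 389784/1032988 ≈ 0.377
risk, tutored students = 447/3209 = 0.1393
risk, non-tutored students = 374/1246 = 0.3002
RR = 0.1393 / 0.3002 = 0.464

OR = 0.377; RR = 0.464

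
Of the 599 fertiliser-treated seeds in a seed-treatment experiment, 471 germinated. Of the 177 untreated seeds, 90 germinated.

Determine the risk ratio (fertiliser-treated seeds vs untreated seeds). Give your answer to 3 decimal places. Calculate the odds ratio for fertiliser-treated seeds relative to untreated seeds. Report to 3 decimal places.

RR = 1.546; OR = 3.557

risk, fertiliser-treated seeds = 471/599 = 0.7863
risk, untreated seeds = 90/177 = 0.5085
RR = 0.7863 / 0.5085 = 1.546
OR = (471 × 87) / (128 × 90) = 40977/11520 ≈ 3.557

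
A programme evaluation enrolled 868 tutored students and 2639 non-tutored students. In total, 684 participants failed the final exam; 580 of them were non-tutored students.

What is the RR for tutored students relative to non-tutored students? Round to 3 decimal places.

tutored students with the outcome: 684 − 580 = 104
tutored students without the outcome: 868 − 104 = 764
non-tutored students without the outcome: 2639 − 580 = 2059
risk, tutored students = 104/868 = 0.1198
risk, non-tutored students = 580/2639 = 0.2198
RR = 0.1198 / 0.2198 = 0.545

RR ≈ 0.545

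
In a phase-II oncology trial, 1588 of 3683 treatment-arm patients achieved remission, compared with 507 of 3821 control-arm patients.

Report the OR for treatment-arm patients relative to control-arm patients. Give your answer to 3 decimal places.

OR = (1588 × 3314) / (2095 × 507) = 5262632/1062165 ≈ 4.955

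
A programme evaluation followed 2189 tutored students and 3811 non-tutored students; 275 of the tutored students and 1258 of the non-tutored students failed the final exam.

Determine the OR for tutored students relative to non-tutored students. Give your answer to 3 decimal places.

OR = (275 × 2553) / (1914 × 1258) = 702075/2407812 ≈ 0.292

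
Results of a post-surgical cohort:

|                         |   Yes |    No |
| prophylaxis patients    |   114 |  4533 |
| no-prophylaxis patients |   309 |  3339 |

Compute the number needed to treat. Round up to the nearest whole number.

17

risk, prophylaxis patients = 114/4647 = 0.024532
risk, no-prophylaxis patients = 309/3648 = 0.084704
absolute risk difference = 0.060172
1 / 0.060172 = 16.619 → round up → 17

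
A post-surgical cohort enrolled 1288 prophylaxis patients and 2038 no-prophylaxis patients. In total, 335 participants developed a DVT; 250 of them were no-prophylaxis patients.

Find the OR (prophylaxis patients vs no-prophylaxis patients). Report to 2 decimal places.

prophylaxis patients with the outcome: 335 − 250 = 85
prophylaxis patients without the outcome: 1288 − 85 = 1203
no-prophylaxis patients without the outcome: 2038 − 250 = 1788
odds, prophylaxis patients = 85/1203 = 0.0707
odds, no-prophylaxis patients = 250/1788 = 0.1398
OR = 0.0707 / 0.1398 = 0.51

0.51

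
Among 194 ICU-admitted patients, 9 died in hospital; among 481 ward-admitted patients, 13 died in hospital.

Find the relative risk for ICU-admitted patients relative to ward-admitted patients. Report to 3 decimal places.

1.716

risk, ICU-admitted patients = 9/194 = 0.04639
risk, ward-admitted patients = 13/481 = 0.02703
RR = 0.04639 / 0.02703 = 1.716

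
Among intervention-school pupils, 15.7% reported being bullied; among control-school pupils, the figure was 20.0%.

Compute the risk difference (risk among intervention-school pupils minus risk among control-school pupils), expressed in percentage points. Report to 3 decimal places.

-4.300

risk difference = 0.1570 − 0.2000 = -0.0430 → -4.300 percentage points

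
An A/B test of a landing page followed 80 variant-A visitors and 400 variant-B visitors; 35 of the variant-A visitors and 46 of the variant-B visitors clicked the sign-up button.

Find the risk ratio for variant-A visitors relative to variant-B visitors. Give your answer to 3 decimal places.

risk, variant-A visitors = 35/80 = 0.4375
risk, variant-B visitors = 46/400 = 0.1150
RR = 0.4375 / 0.1150 = 3.804

RR: 3.804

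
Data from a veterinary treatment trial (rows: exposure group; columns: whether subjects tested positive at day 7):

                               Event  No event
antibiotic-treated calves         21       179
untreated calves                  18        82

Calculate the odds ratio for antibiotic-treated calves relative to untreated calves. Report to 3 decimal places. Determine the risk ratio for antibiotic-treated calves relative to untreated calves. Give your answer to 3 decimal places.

OR = 0.534; RR = 0.583

OR = (21 × 82) / (179 × 18) = 1722/3222 ≈ 0.534
risk, antibiotic-treated calves = 21/200 = 0.1050
risk, untreated calves = 18/100 = 0.1800
RR = 0.1050 / 0.1800 = 0.583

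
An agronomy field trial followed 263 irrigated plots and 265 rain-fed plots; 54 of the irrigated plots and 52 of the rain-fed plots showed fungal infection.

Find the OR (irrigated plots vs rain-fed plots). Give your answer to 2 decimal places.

OR = (54 × 213) / (209 × 52) = 11502/10868 ≈ 1.06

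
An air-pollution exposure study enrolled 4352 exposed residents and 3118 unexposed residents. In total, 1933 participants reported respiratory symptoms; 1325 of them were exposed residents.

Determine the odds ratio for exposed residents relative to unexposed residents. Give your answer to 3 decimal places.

1.807

exposed residents without the outcome: 4352 − 1325 = 3027
unexposed residents with the outcome: 1933 − 1325 = 608
unexposed residents without the outcome: 3118 − 608 = 2510
odds, exposed residents = 1325/3027 = 0.4377
odds, unexposed residents = 608/2510 = 0.2422
OR = 0.4377 / 0.2422 = 1.807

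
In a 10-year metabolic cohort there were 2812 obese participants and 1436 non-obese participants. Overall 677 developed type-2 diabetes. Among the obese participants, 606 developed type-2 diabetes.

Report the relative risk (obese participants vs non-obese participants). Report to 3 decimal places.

RR ≈ 4.359

obese participants without the outcome: 2812 − 606 = 2206
non-obese participants with the outcome: 677 − 606 = 71
non-obese participants without the outcome: 1436 − 71 = 1365
risk, obese participants = 606/2812 = 0.21550
risk, non-obese participants = 71/1436 = 0.04944
RR = 0.21550 / 0.04944 = 4.359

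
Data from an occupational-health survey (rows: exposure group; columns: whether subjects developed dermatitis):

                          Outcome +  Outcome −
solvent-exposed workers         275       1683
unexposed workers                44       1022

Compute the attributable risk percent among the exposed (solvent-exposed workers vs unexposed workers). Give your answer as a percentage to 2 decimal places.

risk, solvent-exposed workers = 275/1958 = 0.14045
risk, unexposed workers = 44/1066 = 0.04128
AR% = (0.14045 − 0.04128) / 0.14045 = 0.7061 → 70.61%

AR%: 70.61%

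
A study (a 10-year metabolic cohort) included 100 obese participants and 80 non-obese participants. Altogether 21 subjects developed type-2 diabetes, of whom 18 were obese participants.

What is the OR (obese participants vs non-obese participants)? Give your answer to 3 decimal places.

obese participants without the outcome: 100 − 18 = 82
non-obese participants with the outcome: 21 − 18 = 3
non-obese participants without the outcome: 80 − 3 = 77
OR = (18 × 77) / (82 × 3) = 1386/246 ≈ 5.634

OR = 5.634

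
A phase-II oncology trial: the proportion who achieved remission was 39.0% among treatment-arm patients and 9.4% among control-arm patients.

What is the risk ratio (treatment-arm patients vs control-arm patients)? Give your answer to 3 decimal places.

RR = 0.3900 / 0.0940 = 4.149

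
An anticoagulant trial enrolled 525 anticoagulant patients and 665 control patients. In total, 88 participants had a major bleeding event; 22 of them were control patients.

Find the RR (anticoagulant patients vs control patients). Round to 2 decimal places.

RR = 3.80

anticoagulant patients with the outcome: 88 − 22 = 66
anticoagulant patients without the outcome: 525 − 66 = 459
control patients without the outcome: 665 − 22 = 643
risk, anticoagulant patients = 66/525 = 0.12571
risk, control patients = 22/665 = 0.03308
RR = 0.12571 / 0.03308 = 3.80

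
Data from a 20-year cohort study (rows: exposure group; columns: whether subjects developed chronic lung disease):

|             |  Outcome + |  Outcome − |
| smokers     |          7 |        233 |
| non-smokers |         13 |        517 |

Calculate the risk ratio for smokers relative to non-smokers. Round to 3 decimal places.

risk, smokers = 7/240 = 0.02917
risk, non-smokers = 13/530 = 0.02453
RR = 0.02917 / 0.02453 = 1.189

1.189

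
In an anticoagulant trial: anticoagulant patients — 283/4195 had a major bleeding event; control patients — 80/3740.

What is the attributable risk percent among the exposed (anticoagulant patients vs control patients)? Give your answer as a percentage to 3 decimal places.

AR%: 68.292%

risk, anticoagulant patients = 283/4195 = 0.06746
risk, control patients = 80/3740 = 0.02139
AR% = (0.06746 − 0.02139) / 0.06746 = 0.6829 → 68.292%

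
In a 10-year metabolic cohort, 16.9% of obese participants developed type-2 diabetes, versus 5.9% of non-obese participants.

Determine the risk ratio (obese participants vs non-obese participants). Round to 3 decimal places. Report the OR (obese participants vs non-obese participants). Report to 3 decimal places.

RR = 2.864; OR = 3.244

RR = 0.1690 / 0.0590 = 2.864
odds, obese participants = 0.1690/0.8310 = 0.2034
odds, non-obese participants = 0.0590/0.9410 = 0.0627
OR = 0.2034 / 0.0627 = 3.244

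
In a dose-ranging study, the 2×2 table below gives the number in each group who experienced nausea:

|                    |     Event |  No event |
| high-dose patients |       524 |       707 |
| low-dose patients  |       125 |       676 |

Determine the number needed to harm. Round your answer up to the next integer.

risk, high-dose patients = 524/1231 = 0.425670
risk, low-dose patients = 125/801 = 0.156055
absolute risk difference = 0.269615
1 / 0.269615 = 3.709 → round up → 4

NNH: 4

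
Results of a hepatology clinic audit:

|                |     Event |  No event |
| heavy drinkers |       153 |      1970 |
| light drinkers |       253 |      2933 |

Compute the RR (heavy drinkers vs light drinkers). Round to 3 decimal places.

risk, heavy drinkers = 153/2123 = 0.0721
risk, light drinkers = 253/3186 = 0.0794
RR = 0.0721 / 0.0794 = 0.908

RR = 0.908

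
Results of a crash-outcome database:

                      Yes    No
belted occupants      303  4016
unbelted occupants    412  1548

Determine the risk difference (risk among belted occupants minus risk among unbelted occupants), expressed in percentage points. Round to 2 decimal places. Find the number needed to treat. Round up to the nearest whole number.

risk, belted occupants = 303/4319 = 0.0702
risk, unbelted occupants = 412/1960 = 0.2102
risk difference = 0.0702 − 0.2102 = -0.1400 → -14.00 percentage points
absolute risk difference = 0.140049
1 / 0.140049 = 7.140 → round up → 8

RD = -14.00; NNT = 8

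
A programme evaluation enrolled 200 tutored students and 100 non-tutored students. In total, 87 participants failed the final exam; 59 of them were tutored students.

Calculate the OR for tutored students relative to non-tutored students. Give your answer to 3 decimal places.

tutored students without the outcome: 200 − 59 = 141
non-tutored students with the outcome: 87 − 59 = 28
non-tutored students without the outcome: 100 − 28 = 72
OR = (59 × 72) / (141 × 28) = 4248/3948 ≈ 1.076

OR: 1.076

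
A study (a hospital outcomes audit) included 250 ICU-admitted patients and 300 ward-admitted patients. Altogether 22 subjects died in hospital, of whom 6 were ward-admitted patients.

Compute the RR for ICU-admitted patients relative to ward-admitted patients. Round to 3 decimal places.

ICU-admitted patients with the outcome: 22 − 6 = 16
ICU-admitted patients without the outcome: 250 − 16 = 234
ward-admitted patients without the outcome: 300 − 6 = 294
risk, ICU-admitted patients = 16/250 = 0.06400
risk, ward-admitted patients = 6/300 = 0.02000
RR = 0.06400 / 0.02000 = 3.200

RR = 3.200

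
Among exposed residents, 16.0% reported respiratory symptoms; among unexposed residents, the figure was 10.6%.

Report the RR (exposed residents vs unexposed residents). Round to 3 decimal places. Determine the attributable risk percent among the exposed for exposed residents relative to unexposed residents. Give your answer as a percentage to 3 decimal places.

RR = 1.509; AR% = 33.750%

RR = 0.1600 / 0.1060 = 1.509
AR% = (0.1600 − 0.1060) / 0.1600 = 0.3375 → 33.750%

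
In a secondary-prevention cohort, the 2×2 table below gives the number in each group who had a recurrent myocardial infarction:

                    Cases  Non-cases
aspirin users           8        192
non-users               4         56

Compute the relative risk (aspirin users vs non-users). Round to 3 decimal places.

0.600

risk, aspirin users = 8/200 = 0.04000
risk, non-users = 4/60 = 0.06667
RR = 0.04000 / 0.06667 = 0.600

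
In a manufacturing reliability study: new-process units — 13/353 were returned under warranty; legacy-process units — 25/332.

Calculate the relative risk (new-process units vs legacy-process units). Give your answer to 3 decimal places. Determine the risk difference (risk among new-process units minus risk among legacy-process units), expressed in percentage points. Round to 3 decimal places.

RR = 0.489; RD = -3.847

risk, new-process units = 13/353 = 0.03683
risk, legacy-process units = 25/332 = 0.07530
RR = 0.03683 / 0.07530 = 0.489
risk difference = 0.03683 − 0.07530 = -0.03847 → -3.847 percentage points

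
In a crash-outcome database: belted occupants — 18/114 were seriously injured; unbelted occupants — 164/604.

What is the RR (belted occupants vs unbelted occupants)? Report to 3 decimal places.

risk, belted occupants = 18/114 = 0.1579
risk, unbelted occupants = 164/604 = 0.2715
RR = 0.1579 / 0.2715 = 0.582

RR = 0.582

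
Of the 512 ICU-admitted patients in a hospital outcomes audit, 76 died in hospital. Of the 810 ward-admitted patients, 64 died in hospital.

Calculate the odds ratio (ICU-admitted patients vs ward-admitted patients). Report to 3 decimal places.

OR = (76 × 746) / (436 × 64) = 56696/27904 ≈ 2.032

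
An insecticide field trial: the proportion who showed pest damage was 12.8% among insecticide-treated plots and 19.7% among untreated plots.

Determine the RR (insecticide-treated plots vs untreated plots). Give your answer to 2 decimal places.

RR = 0.1280 / 0.1970 = 0.65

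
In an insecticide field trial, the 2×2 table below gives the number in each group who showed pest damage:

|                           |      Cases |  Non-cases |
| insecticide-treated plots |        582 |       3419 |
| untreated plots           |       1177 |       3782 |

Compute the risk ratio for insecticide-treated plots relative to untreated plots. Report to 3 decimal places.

risk, insecticide-treated plots = 582/4001 = 0.1455
risk, untreated plots = 1177/4959 = 0.2373
RR = 0.1455 / 0.2373 = 0.613

0.613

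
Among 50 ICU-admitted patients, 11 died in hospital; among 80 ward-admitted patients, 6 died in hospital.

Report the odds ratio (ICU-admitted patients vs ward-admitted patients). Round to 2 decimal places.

OR = (11 × 74) / (39 × 6) = 814/234 ≈ 3.48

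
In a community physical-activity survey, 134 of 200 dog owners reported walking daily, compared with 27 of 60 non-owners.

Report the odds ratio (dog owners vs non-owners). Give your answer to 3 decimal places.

OR = (134 × 33) / (66 × 27) = 4422/1782 ≈ 2.481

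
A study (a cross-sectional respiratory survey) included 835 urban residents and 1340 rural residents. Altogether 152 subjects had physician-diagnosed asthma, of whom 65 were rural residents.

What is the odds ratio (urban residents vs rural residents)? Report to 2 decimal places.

2.28

urban residents with the outcome: 152 − 65 = 87
urban residents without the outcome: 835 − 87 = 748
rural residents without the outcome: 1340 − 65 = 1275
odds, urban residents = 87/748 = 0.11631
odds, rural residents = 65/1275 = 0.05098
OR = 0.11631 / 0.05098 = 2.28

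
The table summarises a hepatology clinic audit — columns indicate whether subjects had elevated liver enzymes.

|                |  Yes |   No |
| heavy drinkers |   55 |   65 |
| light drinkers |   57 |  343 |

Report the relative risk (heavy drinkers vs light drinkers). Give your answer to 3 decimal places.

risk, heavy drinkers = 55/120 = 0.4583
risk, light drinkers = 57/400 = 0.1425
RR = 0.4583 / 0.1425 = 3.216

3.216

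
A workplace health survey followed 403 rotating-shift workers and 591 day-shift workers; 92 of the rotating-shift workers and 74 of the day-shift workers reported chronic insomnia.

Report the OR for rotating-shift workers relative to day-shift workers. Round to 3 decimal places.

OR = (92 × 517) / (311 × 74) = 47564/23014 ≈ 2.067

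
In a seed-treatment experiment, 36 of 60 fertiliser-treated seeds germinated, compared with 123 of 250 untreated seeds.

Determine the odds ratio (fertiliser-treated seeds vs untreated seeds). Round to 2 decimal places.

OR = (36 × 127) / (24 × 123) = 4572/2952 ≈ 1.55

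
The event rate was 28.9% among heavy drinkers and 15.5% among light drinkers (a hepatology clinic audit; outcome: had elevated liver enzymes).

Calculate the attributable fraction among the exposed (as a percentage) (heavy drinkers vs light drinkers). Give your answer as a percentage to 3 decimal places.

AR% = (0.2890 − 0.1550) / 0.2890 = 0.4637 → 46.367%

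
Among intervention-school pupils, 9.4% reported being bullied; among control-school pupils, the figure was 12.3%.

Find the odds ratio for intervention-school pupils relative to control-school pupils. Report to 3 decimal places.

0.740

odds, intervention-school pupils = 0.0940/0.9060 = 0.1038
odds, control-school pupils = 0.1230/0.8770 = 0.1403
OR = 0.1038 / 0.1403 = 0.740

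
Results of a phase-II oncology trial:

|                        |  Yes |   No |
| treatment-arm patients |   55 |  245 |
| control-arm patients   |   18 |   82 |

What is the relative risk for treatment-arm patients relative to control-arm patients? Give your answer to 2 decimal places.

risk, treatment-arm patients = 55/300 = 0.1833
risk, control-arm patients = 18/100 = 0.1800
RR = 0.1833 / 0.1800 = 1.02

1.02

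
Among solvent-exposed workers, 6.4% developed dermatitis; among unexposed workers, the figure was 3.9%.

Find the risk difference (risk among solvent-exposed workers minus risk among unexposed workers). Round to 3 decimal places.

risk difference = 0.06400 − 0.03900 = 0.025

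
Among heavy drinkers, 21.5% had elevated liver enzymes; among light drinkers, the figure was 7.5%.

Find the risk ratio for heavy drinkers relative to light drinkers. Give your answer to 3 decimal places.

RR = 0.2150 / 0.0750 = 2.867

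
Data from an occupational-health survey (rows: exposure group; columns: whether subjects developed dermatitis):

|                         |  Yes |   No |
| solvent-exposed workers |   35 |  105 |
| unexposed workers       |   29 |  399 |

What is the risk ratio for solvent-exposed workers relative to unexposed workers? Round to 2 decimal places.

3.69

risk, solvent-exposed workers = 35/140 = 0.2500
risk, unexposed workers = 29/428 = 0.0678
RR = 0.2500 / 0.0678 = 3.69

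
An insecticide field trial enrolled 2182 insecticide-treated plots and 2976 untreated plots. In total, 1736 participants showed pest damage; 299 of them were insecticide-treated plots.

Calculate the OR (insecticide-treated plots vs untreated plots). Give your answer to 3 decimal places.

OR = 0.170

insecticide-treated plots without the outcome: 2182 − 299 = 1883
untreated plots with the outcome: 1736 − 299 = 1437
untreated plots without the outcome: 2976 − 1437 = 1539
odds, insecticide-treated plots = 299/1883 = 0.1588
odds, untreated plots = 1437/1539 = 0.9337
OR = 0.1588 / 0.9337 = 0.170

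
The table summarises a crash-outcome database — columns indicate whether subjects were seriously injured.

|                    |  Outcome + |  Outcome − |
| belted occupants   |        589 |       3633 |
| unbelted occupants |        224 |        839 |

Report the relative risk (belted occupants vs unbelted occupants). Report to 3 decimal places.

risk, belted occupants = 589/4222 = 0.1395
risk, unbelted occupants = 224/1063 = 0.2107
RR = 0.1395 / 0.2107 = 0.662

RR ≈ 0.662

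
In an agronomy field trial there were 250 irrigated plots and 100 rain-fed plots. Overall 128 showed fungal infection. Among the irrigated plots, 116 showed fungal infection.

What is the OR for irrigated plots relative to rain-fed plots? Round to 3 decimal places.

OR: 6.348

irrigated plots without the outcome: 250 − 116 = 134
rain-fed plots with the outcome: 128 − 116 = 12
rain-fed plots without the outcome: 100 − 12 = 88
OR = (116 × 88) / (134 × 12) = 10208/1608 ≈ 6.348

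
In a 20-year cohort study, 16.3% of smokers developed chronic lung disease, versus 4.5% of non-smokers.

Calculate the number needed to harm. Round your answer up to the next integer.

absolute risk difference = 0.118000
1 / 0.118000 = 8.475 → round up → 9

9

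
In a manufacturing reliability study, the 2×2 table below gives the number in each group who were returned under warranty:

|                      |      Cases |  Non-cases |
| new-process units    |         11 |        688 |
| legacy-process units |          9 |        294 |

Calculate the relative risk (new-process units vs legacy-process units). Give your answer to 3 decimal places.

risk, new-process units = 11/699 = 0.01574
risk, legacy-process units = 9/303 = 0.02970
RR = 0.01574 / 0.02970 = 0.530

RR: 0.530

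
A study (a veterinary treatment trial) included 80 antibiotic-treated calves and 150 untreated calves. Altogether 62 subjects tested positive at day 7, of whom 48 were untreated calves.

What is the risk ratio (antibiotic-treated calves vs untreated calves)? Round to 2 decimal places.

antibiotic-treated calves with the outcome: 62 − 48 = 14
antibiotic-treated calves without the outcome: 80 − 14 = 66
untreated calves without the outcome: 150 − 48 = 102
risk, antibiotic-treated calves = 14/80 = 0.1750
risk, untreated calves = 48/150 = 0.3200
RR = 0.1750 / 0.3200 = 0.55

RR ≈ 0.55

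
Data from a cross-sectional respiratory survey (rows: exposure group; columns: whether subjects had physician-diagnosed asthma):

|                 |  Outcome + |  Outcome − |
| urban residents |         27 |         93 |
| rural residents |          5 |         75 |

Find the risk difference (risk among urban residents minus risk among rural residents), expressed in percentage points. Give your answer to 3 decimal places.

risk, urban residents = 27/120 = 0.2250
risk, rural residents = 5/80 = 0.0625
risk difference = 0.2250 − 0.0625 = 0.1625 → 16.250 percentage points

RD = 16.250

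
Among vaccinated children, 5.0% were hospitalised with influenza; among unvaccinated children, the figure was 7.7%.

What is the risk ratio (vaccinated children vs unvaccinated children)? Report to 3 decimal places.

RR = 0.0500 / 0.0770 = 0.649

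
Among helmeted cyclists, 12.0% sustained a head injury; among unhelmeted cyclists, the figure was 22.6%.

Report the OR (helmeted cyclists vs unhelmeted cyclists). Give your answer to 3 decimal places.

odds, helmeted cyclists = 0.1200/0.8800 = 0.1364
odds, unhelmeted cyclists = 0.2260/0.7740 = 0.2920
OR = 0.1364 / 0.2920 = 0.467

OR: 0.467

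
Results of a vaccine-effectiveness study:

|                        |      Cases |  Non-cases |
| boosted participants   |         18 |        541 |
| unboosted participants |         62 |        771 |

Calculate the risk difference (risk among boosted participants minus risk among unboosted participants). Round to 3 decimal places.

RD ≈ -0.042

risk, boosted participants = 18/559 = 0.03220
risk, unboosted participants = 62/833 = 0.07443
risk difference = 0.03220 − 0.07443 = -0.042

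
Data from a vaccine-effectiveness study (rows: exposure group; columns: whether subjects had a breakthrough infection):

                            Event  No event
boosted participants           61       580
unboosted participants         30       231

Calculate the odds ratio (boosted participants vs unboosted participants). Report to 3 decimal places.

OR = (61 × 231) / (580 × 30) = 14091/17400 ≈ 0.810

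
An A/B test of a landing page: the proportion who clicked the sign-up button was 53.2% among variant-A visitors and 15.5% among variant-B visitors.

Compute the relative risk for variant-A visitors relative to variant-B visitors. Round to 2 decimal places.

RR = 0.5320 / 0.1550 = 3.43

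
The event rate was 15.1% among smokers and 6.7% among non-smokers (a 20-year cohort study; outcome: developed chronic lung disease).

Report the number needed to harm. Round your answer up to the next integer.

NNH: 12

absolute risk difference = 0.084000
1 / 0.084000 = 11.905 → round up → 12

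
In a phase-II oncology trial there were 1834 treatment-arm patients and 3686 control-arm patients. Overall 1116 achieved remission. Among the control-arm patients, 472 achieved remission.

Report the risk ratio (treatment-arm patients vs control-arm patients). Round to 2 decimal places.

treatment-arm patients with the outcome: 1116 − 472 = 644
treatment-arm patients without the outcome: 1834 − 644 = 1190
control-arm patients without the outcome: 3686 − 472 = 3214
risk, treatment-arm patients = 644/1834 = 0.3511
risk, control-arm patients = 472/3686 = 0.1281
RR = 0.3511 / 0.1281 = 2.74

2.74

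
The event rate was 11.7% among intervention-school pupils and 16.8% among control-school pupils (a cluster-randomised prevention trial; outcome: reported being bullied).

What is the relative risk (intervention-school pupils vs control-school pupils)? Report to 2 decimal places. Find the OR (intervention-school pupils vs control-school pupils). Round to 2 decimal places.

RR = 0.70; OR = 0.66

RR = 0.1170 / 0.1680 = 0.70
odds, intervention-school pupils = 0.1170/0.8830 = 0.1325
odds, control-school pupils = 0.1680/0.8320 = 0.2019
OR = 0.1325 / 0.2019 = 0.66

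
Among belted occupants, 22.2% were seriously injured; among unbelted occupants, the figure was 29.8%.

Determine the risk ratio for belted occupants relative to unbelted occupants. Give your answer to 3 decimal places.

RR = 0.2220 / 0.2980 = 0.745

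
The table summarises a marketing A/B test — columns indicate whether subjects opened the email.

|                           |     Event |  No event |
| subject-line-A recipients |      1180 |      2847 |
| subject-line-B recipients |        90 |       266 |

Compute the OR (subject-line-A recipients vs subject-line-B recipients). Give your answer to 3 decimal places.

OR = 1.225

odds, subject-line-A recipients = 1180/2847 = 0.4145
odds, subject-line-B recipients = 90/266 = 0.3383
OR = 0.4145 / 0.3383 = 1.225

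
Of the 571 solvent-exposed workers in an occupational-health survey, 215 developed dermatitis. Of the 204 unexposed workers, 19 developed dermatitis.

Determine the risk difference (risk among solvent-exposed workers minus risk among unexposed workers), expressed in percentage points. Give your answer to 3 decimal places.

risk, solvent-exposed workers = 215/571 = 0.3765
risk, unexposed workers = 19/204 = 0.0931
risk difference = 0.3765 − 0.0931 = 0.2834 → 28.340 percentage points

28.340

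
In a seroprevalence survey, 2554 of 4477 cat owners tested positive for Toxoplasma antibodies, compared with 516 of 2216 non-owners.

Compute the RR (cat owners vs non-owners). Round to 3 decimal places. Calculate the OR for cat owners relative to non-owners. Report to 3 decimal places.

risk, cat owners = 2554/4477 = 0.5705
risk, non-owners = 516/2216 = 0.2329
RR = 0.5705 / 0.2329 = 2.450
odds, cat owners = 2554/1923 = 1.3281
odds, non-owners = 516/1700 = 0.3035
OR = 1.3281 / 0.3035 = 4.376

RR = 2.450; OR = 4.376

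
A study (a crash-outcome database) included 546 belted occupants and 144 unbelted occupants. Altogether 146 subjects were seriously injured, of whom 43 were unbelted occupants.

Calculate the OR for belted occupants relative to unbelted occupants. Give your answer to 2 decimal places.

OR ≈ 0.55

belted occupants with the outcome: 146 − 43 = 103
belted occupants without the outcome: 546 − 103 = 443
unbelted occupants without the outcome: 144 − 43 = 101
odds, belted occupants = 103/443 = 0.2325
odds, unbelted occupants = 43/101 = 0.4257
OR = 0.2325 / 0.4257 = 0.55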